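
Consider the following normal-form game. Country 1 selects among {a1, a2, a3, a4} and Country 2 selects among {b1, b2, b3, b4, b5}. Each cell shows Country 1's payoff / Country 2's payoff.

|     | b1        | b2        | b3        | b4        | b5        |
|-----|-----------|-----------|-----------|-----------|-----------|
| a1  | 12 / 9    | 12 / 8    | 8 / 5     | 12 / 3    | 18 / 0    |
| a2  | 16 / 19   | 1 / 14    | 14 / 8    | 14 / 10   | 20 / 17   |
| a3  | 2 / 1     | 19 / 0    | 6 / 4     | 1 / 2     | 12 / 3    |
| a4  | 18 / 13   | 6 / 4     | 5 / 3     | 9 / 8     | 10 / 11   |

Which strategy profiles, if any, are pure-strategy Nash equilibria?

(a4, b1)

Find each player's best response to every opponent strategy; NE are the intersections.
Country 1's best responses — vs b1: a4 (payoff 18); vs b2: a3 (payoff 19); vs b3: a2 (payoff 14); vs b4: a2 (payoff 14); vs b5: a2 (payoff 20).
Country 2's best responses — vs a1: b1 (payoff 9); vs a2: b1 (payoff 19); vs a3: b3 (payoff 4); vs a4: b1 (payoff 13).
The only mutual best response is (a4, b1); neither player gains by switching there.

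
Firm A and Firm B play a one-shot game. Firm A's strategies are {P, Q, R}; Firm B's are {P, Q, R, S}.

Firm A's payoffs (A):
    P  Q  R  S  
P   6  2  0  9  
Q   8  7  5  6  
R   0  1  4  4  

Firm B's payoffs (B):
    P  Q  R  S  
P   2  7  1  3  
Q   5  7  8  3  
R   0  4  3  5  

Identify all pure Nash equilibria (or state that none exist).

(Q, R)

A profile is a Nash equilibrium when each player is best-responding to the other.
Firm A's best responses — vs P: Q (payoff 8); vs Q: Q (payoff 7); vs R: Q (payoff 5); vs S: P (payoff 9).
Firm B's best responses — vs P: Q (payoff 7); vs Q: R (payoff 8); vs R: S (payoff 5).
The only mutual best response is (Q, R); neither player gains by switching there.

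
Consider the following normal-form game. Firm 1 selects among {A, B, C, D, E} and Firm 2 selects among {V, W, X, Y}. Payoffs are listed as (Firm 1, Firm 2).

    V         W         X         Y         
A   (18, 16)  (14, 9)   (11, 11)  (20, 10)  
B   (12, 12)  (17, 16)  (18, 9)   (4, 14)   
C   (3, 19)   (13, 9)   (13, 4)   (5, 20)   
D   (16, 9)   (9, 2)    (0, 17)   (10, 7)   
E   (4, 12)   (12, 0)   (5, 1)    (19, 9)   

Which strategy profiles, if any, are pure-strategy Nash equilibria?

A profile is a Nash equilibrium when each player is best-responding to the other.
Firm 1's best responses — vs V: A (payoff 18); vs W: B (payoff 17); vs X: B (payoff 18); vs Y: A (payoff 20).
Firm 2's best responses — vs A: V (payoff 16); vs B: W (payoff 16); vs C: Y (payoff 20); vs D: X (payoff 17); vs E: V (payoff 12).
Mutual best responses occur at (A, V) and (B, W); at each, neither player gains by switching.

(A, V) and (B, W)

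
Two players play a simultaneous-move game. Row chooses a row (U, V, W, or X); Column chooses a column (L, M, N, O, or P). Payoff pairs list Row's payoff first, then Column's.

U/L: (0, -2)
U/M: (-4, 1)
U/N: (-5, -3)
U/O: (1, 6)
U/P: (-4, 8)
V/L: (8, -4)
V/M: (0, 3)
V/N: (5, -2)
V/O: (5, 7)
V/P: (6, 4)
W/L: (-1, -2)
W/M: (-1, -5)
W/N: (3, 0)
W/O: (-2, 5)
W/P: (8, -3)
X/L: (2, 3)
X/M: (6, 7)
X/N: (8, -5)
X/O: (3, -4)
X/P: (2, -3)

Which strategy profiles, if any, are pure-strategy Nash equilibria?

Find each player's best response to every opponent strategy; NE are the intersections.
Row's best responses — vs L: V (payoff 8); vs M: X (payoff 6); vs N: X (payoff 8); vs O: V (payoff 5); vs P: W (payoff 8).
Column's best responses — vs U: P (payoff 8); vs V: O (payoff 7); vs W: O (payoff 5); vs X: M (payoff 7).
Mutual best responses occur at (V, O) and (X, M); at each, neither player gains by switching.

(V, O) and (X, M)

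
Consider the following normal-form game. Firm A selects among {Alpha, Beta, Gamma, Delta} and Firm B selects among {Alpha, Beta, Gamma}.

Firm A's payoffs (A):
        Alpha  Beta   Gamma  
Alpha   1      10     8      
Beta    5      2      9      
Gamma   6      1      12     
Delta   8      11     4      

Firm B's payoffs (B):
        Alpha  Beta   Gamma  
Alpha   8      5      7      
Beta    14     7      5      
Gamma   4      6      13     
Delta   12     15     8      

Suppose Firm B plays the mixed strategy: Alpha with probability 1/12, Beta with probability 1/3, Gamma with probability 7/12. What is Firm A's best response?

Compute Firm A's expected payoff from each pure strategy against the given mix.
Alpha: (1/12)·1 + (1/3)·10 + (7/12)·8 = 97/12
Beta: (1/12)·5 + (1/3)·2 + (7/12)·9 = 19/3
Gamma: (1/12)·6 + (1/3)·1 + (7/12)·12 = 47/6
Delta: (1/12)·8 + (1/3)·11 + (7/12)·4 = 20/3
Highest expected payoff is 97/12, from Alpha.

Alpha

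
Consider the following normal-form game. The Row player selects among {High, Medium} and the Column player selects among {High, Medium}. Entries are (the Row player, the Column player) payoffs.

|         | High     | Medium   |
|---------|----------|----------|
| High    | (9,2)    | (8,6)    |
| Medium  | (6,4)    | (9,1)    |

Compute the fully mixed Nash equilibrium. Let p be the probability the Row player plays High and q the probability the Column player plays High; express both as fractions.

In a mixed NE each player is indifferent between their pure strategies, so the opponent's mix sets the indifference.
The Column player indifferent between High and Medium: p·2 + (1−p)·4 = p·6 + (1−p)·1 ⟹ 4 + (-2)p = 1 + 5p ⟹ p = 3/7.
The Row player indifferent between High and Medium: q·9 + (1−q)·8 = q·6 + (1−q)·9 ⟹ 8 + 1q = 9 + (-3)q ⟹ q = 1/4.

p = 3/7, q = 1/4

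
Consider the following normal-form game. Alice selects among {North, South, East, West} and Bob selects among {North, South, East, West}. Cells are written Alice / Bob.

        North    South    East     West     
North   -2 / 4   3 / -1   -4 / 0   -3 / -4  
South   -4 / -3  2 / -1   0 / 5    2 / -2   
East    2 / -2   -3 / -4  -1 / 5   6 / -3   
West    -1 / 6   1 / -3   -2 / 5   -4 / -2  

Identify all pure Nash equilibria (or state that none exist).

Find each player's best response to every opponent strategy; NE are the intersections.
Alice's best responses — vs North: East (payoff 2); vs South: North (payoff 3); vs East: South (payoff 0); vs West: East (payoff 6).
Bob's best responses — vs North: North (payoff 4); vs South: East (payoff 5); vs East: East (payoff 5); vs West: North (payoff 6).
The only mutual best response is (South, East); neither player gains by switching there.

(South, East)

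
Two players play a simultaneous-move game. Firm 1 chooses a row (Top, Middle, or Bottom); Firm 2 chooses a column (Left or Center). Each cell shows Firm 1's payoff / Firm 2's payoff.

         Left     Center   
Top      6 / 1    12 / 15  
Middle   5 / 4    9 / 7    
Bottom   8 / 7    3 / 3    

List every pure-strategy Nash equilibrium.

(Top, Center) and (Bottom, Left)

Find each player's best response to every opponent strategy; NE are the intersections.
Firm 1's best responses — vs Left: Bottom (payoff 8); vs Center: Top (payoff 12).
Firm 2's best responses — vs Top: Center (payoff 15); vs Middle: Center (payoff 7); vs Bottom: Left (payoff 7).
Mutual best responses occur at (Top, Center) and (Bottom, Left); at each, neither player gains by switching.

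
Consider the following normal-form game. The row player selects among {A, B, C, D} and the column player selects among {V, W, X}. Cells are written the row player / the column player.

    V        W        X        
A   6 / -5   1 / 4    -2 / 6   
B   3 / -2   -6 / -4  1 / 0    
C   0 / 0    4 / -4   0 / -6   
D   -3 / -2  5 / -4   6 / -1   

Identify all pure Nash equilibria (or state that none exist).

(D, X)

Find each player's best response to every opponent strategy; NE are the intersections.
The row player's best responses — vs V: A (payoff 6); vs W: D (payoff 5); vs X: D (payoff 6).
The column player's best responses — vs A: X (payoff 6); vs B: X (payoff 0); vs C: V (payoff 0); vs D: X (payoff -1).
The only mutual best response is (D, X); neither player gains by switching there.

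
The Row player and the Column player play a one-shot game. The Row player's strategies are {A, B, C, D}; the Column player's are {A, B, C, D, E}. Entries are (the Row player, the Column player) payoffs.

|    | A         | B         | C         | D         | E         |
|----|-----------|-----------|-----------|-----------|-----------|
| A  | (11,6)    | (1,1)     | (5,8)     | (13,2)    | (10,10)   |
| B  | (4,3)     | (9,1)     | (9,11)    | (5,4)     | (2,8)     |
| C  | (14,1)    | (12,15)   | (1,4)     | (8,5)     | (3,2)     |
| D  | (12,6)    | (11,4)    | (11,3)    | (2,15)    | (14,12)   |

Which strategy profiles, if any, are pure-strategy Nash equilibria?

(C, B)

Check mutual best responses: a cell is a NE iff neither player can gain by unilaterally deviating.
The Row player's best responses — vs A: C (payoff 14); vs B: C (payoff 12); vs C: D (payoff 11); vs D: A (payoff 13); vs E: D (payoff 14).
The Column player's best responses — vs A: E (payoff 10); vs B: C (payoff 11); vs C: B (payoff 15); vs D: D (payoff 15).
The only mutual best response is (C, B); neither player gains by switching there.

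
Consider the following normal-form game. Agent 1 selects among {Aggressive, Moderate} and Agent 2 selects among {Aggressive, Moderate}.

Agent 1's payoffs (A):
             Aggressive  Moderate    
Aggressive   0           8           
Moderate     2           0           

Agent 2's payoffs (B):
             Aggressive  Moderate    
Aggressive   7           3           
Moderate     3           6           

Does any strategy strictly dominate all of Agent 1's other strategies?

Check whether one of Agent 1's strategies beats all alternatives regardless of what the opponent does.
Aggressive is not dominant: against Aggressive, Moderate gives 2 > 0.
Moderate is not dominant: against Moderate, Aggressive gives 8 > 0.
No single strategy is best against every opponent action.

None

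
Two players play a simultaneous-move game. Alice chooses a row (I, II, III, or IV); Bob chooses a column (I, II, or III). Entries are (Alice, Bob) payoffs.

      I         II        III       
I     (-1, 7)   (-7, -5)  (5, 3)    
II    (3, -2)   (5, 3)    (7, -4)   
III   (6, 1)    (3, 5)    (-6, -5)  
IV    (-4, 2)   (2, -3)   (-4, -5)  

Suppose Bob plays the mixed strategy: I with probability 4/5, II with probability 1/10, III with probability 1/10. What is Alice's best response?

Alice's best reply maximizes expected payoff against the mix.
I: (4/5)·(-1) + (1/10)·(-7) + (1/10)·5 = -1
II: (4/5)·3 + (1/10)·5 + (1/10)·7 = 18/5
III: (4/5)·6 + (1/10)·3 + (1/10)·(-6) = 9/2
IV: (4/5)·(-4) + (1/10)·2 + (1/10)·(-4) = -17/5
Highest expected payoff is 9/2, from III.

III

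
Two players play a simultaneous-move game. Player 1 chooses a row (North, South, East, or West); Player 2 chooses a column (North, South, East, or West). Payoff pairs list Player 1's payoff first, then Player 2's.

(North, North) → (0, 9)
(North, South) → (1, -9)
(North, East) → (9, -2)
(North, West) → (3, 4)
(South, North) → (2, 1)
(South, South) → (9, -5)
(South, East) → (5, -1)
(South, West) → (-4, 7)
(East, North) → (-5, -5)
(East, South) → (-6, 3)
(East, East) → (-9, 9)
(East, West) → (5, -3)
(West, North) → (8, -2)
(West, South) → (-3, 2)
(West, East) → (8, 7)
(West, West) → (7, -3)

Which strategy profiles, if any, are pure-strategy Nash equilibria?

There is no pure-strategy Nash equilibrium

Check mutual best responses: a cell is a NE iff neither player can gain by unilaterally deviating.
Player 1's best responses — vs North: West (payoff 8); vs South: South (payoff 9); vs East: North (payoff 9); vs West: West (payoff 7).
Player 2's best responses — vs North: North (payoff 9); vs South: West (payoff 7); vs East: East (payoff 9); vs West: East (payoff 7).
No cell has both players best-responding. For instance, Player 1's best reply to South is South, but against South Player 2 prefers West over South.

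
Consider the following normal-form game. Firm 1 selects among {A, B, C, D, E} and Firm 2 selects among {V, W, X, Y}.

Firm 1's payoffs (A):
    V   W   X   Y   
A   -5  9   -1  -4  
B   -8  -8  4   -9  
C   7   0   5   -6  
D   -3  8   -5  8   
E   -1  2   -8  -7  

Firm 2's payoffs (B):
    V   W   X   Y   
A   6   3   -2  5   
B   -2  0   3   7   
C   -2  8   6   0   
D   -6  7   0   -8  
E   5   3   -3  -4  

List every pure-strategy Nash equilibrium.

Check mutual best responses: a cell is a NE iff neither player can gain by unilaterally deviating.
Firm 1's best responses — vs V: C (payoff 7); vs W: A (payoff 9); vs X: C (payoff 5); vs Y: D (payoff 8).
Firm 2's best responses — vs A: V (payoff 6); vs B: Y (payoff 7); vs C: W (payoff 8); vs D: W (payoff 7); vs E: V (payoff 5).
No cell has both players best-responding. For instance, Firm 1's best reply to V is C, but against C Firm 2 prefers W over V.

There is no pure-strategy Nash equilibrium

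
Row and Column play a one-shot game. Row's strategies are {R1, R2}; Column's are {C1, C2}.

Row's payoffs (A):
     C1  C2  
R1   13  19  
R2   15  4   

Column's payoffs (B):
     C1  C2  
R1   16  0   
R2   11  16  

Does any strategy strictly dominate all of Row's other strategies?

A strategy is strictly dominant if it gives Row a strictly higher payoff than every other strategy, against every choice by the opponent.
R1 is not dominant: against C1, R2 gives 15 > 13.
R2 is not dominant: against C2, R1 gives 19 > 4.
No single strategy is best against every opponent action.

No strictly dominant strategy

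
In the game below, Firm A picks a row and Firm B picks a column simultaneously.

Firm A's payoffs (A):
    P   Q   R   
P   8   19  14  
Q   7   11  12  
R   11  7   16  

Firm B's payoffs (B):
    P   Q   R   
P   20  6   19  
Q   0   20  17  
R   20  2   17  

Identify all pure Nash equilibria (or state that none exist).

Check mutual best responses: a cell is a NE iff neither player can gain by unilaterally deviating.
Firm A's best responses — vs P: R (payoff 11); vs Q: P (payoff 19); vs R: R (payoff 16).
Firm B's best responses — vs P: P (payoff 20); vs Q: Q (payoff 20); vs R: P (payoff 20).
The only mutual best response is (R, P); neither player gains by switching there.

(R, P)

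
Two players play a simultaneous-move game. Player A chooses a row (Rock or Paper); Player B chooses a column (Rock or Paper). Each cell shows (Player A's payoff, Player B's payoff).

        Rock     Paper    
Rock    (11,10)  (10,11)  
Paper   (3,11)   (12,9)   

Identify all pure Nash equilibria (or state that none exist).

None

Find each player's best response to every opponent strategy; NE are the intersections.
Player A's best responses — vs Rock: Rock (payoff 11); vs Paper: Paper (payoff 12).
Player B's best responses — vs Rock: Paper (payoff 11); vs Paper: Rock (payoff 11).
No cell has both players best-responding. For instance, Player A's best reply to Paper is Paper, but against Paper Player B prefers Rock over Paper.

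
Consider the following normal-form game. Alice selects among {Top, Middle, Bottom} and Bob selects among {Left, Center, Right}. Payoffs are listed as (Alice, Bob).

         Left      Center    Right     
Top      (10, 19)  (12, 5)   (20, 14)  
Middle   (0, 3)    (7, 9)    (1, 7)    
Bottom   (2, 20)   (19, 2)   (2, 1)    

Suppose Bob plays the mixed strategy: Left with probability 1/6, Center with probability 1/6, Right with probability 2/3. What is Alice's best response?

Top

Alice's best reply maximizes expected payoff against the mix.
Top: (1/6)·10 + (1/6)·12 + (2/3)·20 = 17
Middle: (1/6)·0 + (1/6)·7 + (2/3)·1 = 11/6
Bottom: (1/6)·2 + (1/6)·19 + (2/3)·2 = 29/6
Highest expected payoff is 17, from Top.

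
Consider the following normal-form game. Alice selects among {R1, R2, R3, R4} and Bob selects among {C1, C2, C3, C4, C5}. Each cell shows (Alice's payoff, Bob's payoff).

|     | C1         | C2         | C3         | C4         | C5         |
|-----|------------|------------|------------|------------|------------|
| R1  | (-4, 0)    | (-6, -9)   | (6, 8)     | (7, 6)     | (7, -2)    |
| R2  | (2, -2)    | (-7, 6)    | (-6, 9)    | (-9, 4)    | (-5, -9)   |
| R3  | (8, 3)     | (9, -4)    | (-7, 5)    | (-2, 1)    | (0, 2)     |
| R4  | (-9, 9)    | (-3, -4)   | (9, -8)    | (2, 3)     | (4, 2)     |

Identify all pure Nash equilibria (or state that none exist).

A profile is a Nash equilibrium when each player is best-responding to the other.
Alice's best responses — vs C1: R3 (payoff 8); vs C2: R3 (payoff 9); vs C3: R4 (payoff 9); vs C4: R1 (payoff 7); vs C5: R1 (payoff 7).
Bob's best responses — vs R1: C3 (payoff 8); vs R2: C3 (payoff 9); vs R3: C3 (payoff 5); vs R4: C1 (payoff 9).
No cell has both players best-responding. For instance, Alice's best reply to C3 is R4, but against R4 Bob prefers C1 over C3.

No pure-strategy Nash equilibrium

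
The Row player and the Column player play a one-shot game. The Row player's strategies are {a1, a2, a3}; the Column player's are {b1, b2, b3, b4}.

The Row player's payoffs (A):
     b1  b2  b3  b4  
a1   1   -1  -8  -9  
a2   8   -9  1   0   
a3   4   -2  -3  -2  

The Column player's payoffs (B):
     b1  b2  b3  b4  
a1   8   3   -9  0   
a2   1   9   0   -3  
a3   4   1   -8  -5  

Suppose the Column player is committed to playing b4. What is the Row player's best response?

With the Column player fixed at b4, the Row player's payoffs are: a1 → -9, a2 → 0, a3 → -2.
The maximum is 0, achieved by a2.

a2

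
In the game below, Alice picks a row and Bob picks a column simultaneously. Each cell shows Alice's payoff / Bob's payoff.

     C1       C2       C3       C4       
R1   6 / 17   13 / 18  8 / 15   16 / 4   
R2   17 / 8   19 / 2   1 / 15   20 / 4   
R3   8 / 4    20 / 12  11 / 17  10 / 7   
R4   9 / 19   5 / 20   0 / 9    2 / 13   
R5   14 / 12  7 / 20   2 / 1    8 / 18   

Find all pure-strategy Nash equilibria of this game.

(R3, C3)

Find each player's best response to every opponent strategy; NE are the intersections.
Alice's best responses — vs C1: R2 (payoff 17); vs C2: R3 (payoff 20); vs C3: R3 (payoff 11); vs C4: R2 (payoff 20).
Bob's best responses — vs R1: C2 (payoff 18); vs R2: C3 (payoff 15); vs R3: C3 (payoff 17); vs R4: C2 (payoff 20); vs R5: C2 (payoff 20).
The only mutual best response is (R3, C3); neither player gains by switching there.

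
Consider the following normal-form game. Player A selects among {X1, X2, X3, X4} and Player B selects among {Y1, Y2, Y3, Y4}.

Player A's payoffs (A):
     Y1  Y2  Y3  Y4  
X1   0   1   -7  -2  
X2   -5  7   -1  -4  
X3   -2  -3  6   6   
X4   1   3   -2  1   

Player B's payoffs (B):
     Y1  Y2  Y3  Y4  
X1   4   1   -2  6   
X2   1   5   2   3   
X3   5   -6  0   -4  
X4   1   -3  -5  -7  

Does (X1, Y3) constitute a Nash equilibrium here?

No

Holding Player B at Y3: Player A gets -7 from X1 but could get 6 by switching to X3. Player A has a profitable deviation.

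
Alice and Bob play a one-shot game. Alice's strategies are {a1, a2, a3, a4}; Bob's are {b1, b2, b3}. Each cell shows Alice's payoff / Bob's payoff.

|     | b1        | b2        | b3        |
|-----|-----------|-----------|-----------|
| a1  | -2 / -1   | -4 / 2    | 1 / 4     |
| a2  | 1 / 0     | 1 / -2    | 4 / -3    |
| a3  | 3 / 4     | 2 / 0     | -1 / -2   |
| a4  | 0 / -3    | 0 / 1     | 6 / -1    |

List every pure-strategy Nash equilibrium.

Check mutual best responses: a cell is a NE iff neither player can gain by unilaterally deviating.
Alice's best responses — vs b1: a3 (payoff 3); vs b2: a3 (payoff 2); vs b3: a4 (payoff 6).
Bob's best responses — vs a1: b3 (payoff 4); vs a2: b1 (payoff 0); vs a3: b1 (payoff 4); vs a4: b2 (payoff 1).
The only mutual best response is (a3, b1); neither player gains by switching there.

(a3, b1)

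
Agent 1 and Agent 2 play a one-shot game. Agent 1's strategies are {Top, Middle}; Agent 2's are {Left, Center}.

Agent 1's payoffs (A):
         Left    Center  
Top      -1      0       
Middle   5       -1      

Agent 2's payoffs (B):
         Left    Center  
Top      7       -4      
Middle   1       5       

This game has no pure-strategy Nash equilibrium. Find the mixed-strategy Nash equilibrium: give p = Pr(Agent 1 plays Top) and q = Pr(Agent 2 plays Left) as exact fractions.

In a mixed NE each player is indifferent between their pure strategies, so the opponent's mix sets the indifference.
Agent 2 indifferent between Left and Center: p·7 + (1−p)·1 = p·(-4) + (1−p)·5 ⟹ 1 + 6p = 5 + (-9)p ⟹ p = 4/15.
Agent 1 indifferent between Top and Middle: q·(-1) + (1−q)·0 = q·5 + (1−q)·(-1) ⟹ 0 + (-1)q = (-1) + 6q ⟹ q = 1/7.

p = 4/15, q = 1/7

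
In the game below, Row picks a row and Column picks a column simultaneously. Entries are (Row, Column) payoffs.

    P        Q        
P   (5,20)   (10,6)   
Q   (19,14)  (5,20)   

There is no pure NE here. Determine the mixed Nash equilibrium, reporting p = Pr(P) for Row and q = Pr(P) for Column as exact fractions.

Each player's mixing probability is pinned down by making the *other* player indifferent.
Column indifferent between P and Q: p·20 + (1−p)·14 = p·6 + (1−p)·20 ⟹ 14 + 6p = 20 + (-14)p ⟹ p = 3/10.
Row indifferent between P and Q: q·5 + (1−q)·10 = q·19 + (1−q)·5 ⟹ 10 + (-5)q = 5 + 14q ⟹ q = 5/19.

p = 3/10, q = 5/19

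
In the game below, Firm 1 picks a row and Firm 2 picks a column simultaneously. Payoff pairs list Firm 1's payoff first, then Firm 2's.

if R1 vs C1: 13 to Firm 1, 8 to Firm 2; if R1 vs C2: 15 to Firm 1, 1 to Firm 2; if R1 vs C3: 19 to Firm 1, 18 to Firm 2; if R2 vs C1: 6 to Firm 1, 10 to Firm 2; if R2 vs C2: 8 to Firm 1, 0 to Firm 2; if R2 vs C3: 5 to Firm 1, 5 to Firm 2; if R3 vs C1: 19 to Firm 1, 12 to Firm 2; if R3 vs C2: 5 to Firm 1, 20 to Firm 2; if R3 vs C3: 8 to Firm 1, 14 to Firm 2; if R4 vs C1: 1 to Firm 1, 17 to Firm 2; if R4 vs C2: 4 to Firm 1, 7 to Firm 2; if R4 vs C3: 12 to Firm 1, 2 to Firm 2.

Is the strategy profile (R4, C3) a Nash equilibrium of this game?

No

Holding Firm 2 at C3: Firm 1 gets 12 from R4 but could get 19 by switching to R1. Firm 1 has a profitable deviation.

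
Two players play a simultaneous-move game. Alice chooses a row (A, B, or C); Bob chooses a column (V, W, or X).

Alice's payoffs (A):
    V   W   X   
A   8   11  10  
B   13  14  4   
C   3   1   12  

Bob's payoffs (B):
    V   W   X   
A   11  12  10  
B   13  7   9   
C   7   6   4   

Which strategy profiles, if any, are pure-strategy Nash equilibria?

(B, V)

Check mutual best responses: a cell is a NE iff neither player can gain by unilaterally deviating.
Alice's best responses — vs V: B (payoff 13); vs W: B (payoff 14); vs X: C (payoff 12).
Bob's best responses — vs A: W (payoff 12); vs B: V (payoff 13); vs C: V (payoff 7).
The only mutual best response is (B, V); neither player gains by switching there.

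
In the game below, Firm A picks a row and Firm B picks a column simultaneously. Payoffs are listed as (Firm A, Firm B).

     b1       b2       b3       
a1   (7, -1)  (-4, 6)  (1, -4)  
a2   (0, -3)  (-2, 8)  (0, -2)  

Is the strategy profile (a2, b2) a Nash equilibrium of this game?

Yes

Holding Firm B at b2: Firm A gets -2 from a2, versus -4 from a1. No profitable deviation for Firm A.
Holding Firm A at a2: Firm B gets 8 from b2, versus -3 from b1, -2 from b3. No profitable deviation for Firm B either.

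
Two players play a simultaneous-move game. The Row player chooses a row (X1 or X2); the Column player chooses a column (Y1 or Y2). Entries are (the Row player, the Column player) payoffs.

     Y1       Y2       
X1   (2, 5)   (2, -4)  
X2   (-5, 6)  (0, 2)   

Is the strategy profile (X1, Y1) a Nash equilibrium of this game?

Holding the Column player at Y1: the Row player gets 2 from X1, versus -5 from X2. No profitable deviation for the Row player.
Holding the Row player at X1: the Column player gets 5 from Y1, versus -4 from Y2. No profitable deviation for the Column player either.

Yes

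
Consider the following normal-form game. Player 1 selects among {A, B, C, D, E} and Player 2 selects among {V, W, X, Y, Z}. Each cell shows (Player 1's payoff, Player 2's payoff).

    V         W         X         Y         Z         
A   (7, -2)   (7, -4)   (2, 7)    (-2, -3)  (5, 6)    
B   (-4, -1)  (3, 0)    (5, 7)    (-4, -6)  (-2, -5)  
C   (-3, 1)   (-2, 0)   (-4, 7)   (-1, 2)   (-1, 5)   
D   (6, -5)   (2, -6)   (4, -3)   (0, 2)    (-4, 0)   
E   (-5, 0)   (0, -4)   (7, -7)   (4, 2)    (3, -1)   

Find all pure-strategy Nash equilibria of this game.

Check mutual best responses: a cell is a NE iff neither player can gain by unilaterally deviating.
Player 1's best responses — vs V: A (payoff 7); vs W: A (payoff 7); vs X: E (payoff 7); vs Y: E (payoff 4); vs Z: A (payoff 5).
Player 2's best responses — vs A: X (payoff 7); vs B: X (payoff 7); vs C: X (payoff 7); vs D: Y (payoff 2); vs E: Y (payoff 2).
The only mutual best response is (E, Y); neither player gains by switching there.

(E, Y)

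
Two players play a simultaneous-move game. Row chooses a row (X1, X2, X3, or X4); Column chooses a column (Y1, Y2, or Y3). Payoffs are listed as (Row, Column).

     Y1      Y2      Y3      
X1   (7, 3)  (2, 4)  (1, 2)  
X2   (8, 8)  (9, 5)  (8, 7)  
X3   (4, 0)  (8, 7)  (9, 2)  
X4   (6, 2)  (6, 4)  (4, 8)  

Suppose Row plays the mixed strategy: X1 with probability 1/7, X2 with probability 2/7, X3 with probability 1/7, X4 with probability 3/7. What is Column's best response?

Compute Column's expected payoff from each pure strategy against the given mix.
Y1: (1/7)·3 + (2/7)·8 + (1/7)·0 + (3/7)·2 = 25/7
Y2: (1/7)·4 + (2/7)·5 + (1/7)·7 + (3/7)·4 = 33/7
Y3: (1/7)·2 + (2/7)·7 + (1/7)·2 + (3/7)·8 = 6
Highest expected payoff is 6, from Y3.

Y3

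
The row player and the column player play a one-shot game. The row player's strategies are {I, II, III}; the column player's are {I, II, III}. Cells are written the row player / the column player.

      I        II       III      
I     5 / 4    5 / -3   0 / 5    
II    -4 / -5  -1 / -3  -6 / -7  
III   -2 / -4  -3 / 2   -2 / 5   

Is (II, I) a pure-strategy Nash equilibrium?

No

Holding the column player at I: the row player gets -4 from II but could get 5 by switching to I. The row player has a profitable deviation.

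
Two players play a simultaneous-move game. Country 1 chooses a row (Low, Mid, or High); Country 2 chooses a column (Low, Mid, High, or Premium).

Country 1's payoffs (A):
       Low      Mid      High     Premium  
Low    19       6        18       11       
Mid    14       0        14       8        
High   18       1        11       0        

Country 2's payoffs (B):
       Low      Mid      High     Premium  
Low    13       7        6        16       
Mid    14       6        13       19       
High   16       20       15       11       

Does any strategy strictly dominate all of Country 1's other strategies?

Check whether one of Country 1's strategies beats all alternatives regardless of what the opponent does.
Low strictly dominates: vs Low: 19 > each of {14, 18}; vs Mid: 6 > each of {0, 1}; vs High: 18 > each of {14, 11}; vs Premium: 11 > each of {8, 0}.

Low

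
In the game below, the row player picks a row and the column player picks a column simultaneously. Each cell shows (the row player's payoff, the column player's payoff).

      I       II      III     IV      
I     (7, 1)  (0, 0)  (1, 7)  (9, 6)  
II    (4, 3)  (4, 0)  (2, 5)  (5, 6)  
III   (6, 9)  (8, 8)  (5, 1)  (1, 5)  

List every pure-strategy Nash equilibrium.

Check mutual best responses: a cell is a NE iff neither player can gain by unilaterally deviating.
The row player's best responses — vs I: I (payoff 7); vs II: III (payoff 8); vs III: III (payoff 5); vs IV: I (payoff 9).
The column player's best responses — vs I: III (payoff 7); vs II: IV (payoff 6); vs III: I (payoff 9).
No cell has both players best-responding. For instance, the row player's best reply to III is III, but against III the column player prefers I over III.

No pure-strategy Nash equilibrium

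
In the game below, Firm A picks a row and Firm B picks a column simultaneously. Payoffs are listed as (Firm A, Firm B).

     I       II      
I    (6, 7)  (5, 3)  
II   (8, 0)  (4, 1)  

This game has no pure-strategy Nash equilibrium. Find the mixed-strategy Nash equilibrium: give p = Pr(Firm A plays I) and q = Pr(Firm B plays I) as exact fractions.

Each player's mixing probability is pinned down by making the *other* player indifferent.
Firm B indifferent between I and II: p·7 + (1−p)·0 = p·3 + (1−p)·1 ⟹ 0 + 7p = 1 + 2p ⟹ p = 1/5.
Firm A indifferent between I and II: q·6 + (1−q)·5 = q·8 + (1−q)·4 ⟹ 5 + 1q = 4 + 4q ⟹ q = 1/3.

p = 1/5, q = 1/3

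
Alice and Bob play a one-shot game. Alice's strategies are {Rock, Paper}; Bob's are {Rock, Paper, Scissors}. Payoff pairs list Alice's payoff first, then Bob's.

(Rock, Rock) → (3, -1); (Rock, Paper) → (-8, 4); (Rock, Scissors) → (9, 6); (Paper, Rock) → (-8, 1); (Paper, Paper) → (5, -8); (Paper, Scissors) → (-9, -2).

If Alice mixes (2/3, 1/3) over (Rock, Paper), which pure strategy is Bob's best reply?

Scissors

Bob's best reply maximizes expected payoff against the mix.
Rock: (2/3)·(-1) + (1/3)·1 = -1/3
Paper: (2/3)·4 + (1/3)·(-8) = 0
Scissors: (2/3)·6 + (1/3)·(-2) = 10/3
Highest expected payoff is 10/3, from Scissors.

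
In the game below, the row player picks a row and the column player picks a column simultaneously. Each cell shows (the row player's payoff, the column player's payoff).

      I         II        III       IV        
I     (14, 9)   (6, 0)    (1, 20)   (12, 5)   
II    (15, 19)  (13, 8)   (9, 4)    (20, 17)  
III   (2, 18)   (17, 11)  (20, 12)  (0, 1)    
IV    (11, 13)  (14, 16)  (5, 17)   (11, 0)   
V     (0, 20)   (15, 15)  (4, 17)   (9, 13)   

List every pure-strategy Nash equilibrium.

Find each player's best response to every opponent strategy; NE are the intersections.
The row player's best responses — vs I: II (payoff 15); vs II: III (payoff 17); vs III: III (payoff 20); vs IV: II (payoff 20).
The column player's best responses — vs I: III (payoff 20); vs II: I (payoff 19); vs III: I (payoff 18); vs IV: III (payoff 17); vs V: I (payoff 20).
The only mutual best response is (II, I); neither player gains by switching there.

(II, I)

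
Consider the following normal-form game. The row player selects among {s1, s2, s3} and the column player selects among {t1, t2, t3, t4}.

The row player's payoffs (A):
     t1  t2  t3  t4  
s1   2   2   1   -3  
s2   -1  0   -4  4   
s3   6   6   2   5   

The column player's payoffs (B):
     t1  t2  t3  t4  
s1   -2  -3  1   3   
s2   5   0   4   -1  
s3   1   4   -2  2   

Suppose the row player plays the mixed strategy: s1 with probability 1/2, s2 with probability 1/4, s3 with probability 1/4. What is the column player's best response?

Compute the column player's expected payoff from each pure strategy against the given mix.
t1: (1/2)·(-2) + (1/4)·5 + (1/4)·1 = 1/2
t2: (1/2)·(-3) + (1/4)·0 + (1/4)·4 = -1/2
t3: (1/2)·1 + (1/4)·4 + (1/4)·(-2) = 1
t4: (1/2)·3 + (1/4)·(-1) + (1/4)·2 = 7/4
Highest expected payoff is 7/4, from t4.

t4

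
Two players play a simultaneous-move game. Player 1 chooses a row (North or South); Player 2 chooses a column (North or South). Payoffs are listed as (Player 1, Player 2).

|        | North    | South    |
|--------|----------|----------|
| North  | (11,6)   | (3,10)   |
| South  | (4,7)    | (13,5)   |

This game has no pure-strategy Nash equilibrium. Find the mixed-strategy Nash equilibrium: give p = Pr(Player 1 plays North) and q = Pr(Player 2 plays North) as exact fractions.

p = 1/3, q = 10/17

Each player's mixing probability is pinned down by making the *other* player indifferent.
Player 2 indifferent between North and South: p·6 + (1−p)·7 = p·10 + (1−p)·5 ⟹ 7 + (-1)p = 5 + 5p ⟹ p = 1/3.
Player 1 indifferent between North and South: q·11 + (1−q)·3 = q·4 + (1−q)·13 ⟹ 3 + 8q = 13 + (-9)q ⟹ q = 10/17.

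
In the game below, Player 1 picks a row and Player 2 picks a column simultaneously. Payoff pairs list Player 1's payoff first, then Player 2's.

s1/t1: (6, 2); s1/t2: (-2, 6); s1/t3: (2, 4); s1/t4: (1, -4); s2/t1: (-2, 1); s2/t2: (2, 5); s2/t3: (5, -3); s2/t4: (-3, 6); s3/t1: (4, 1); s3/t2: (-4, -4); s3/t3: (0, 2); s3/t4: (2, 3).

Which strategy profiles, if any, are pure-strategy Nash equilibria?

(s3, t4)

Check mutual best responses: a cell is a NE iff neither player can gain by unilaterally deviating.
Player 1's best responses — vs t1: s1 (payoff 6); vs t2: s2 (payoff 2); vs t3: s2 (payoff 5); vs t4: s3 (payoff 2).
Player 2's best responses — vs s1: t2 (payoff 6); vs s2: t4 (payoff 6); vs s3: t4 (payoff 3).
The only mutual best response is (s3, t4); neither player gains by switching there.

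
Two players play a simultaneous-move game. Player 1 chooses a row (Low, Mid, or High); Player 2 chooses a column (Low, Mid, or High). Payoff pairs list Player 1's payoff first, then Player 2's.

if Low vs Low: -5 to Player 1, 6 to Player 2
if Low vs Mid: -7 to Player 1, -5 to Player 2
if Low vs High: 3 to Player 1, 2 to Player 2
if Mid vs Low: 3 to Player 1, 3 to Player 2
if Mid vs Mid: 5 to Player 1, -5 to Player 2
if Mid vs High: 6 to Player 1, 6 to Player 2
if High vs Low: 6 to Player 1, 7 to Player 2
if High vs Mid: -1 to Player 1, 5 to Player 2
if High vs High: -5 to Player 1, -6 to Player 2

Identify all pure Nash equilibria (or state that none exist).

Check mutual best responses: a cell is a NE iff neither player can gain by unilaterally deviating.
Player 1's best responses — vs Low: High (payoff 6); vs Mid: Mid (payoff 5); vs High: Mid (payoff 6).
Player 2's best responses — vs Low: Low (payoff 6); vs Mid: High (payoff 6); vs High: Low (payoff 7).
Mutual best responses occur at (Mid, High) and (High, Low); at each, neither player gains by switching.

(Mid, High) and (High, Low)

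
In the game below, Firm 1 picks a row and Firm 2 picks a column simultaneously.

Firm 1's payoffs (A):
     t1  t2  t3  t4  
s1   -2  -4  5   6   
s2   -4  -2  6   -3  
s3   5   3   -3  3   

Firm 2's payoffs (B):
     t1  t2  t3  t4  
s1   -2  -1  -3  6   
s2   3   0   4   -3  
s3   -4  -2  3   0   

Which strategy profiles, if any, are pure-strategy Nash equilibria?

(s1, t4) and (s2, t3)

A profile is a Nash equilibrium when each player is best-responding to the other.
Firm 1's best responses — vs t1: s3 (payoff 5); vs t2: s3 (payoff 3); vs t3: s2 (payoff 6); vs t4: s1 (payoff 6).
Firm 2's best responses — vs s1: t4 (payoff 6); vs s2: t3 (payoff 4); vs s3: t3 (payoff 3).
Mutual best responses occur at (s1, t4) and (s2, t3); at each, neither player gains by switching.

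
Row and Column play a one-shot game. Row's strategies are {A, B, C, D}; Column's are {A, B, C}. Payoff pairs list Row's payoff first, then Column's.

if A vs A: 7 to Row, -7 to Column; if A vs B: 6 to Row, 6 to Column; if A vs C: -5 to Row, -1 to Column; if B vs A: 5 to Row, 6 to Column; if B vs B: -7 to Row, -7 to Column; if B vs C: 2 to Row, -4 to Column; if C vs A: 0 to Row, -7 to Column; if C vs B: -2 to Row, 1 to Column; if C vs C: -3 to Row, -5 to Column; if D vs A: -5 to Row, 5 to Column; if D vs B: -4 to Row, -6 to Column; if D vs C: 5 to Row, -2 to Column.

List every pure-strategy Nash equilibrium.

(A, B)

A profile is a Nash equilibrium when each player is best-responding to the other.
Row's best responses — vs A: A (payoff 7); vs B: A (payoff 6); vs C: D (payoff 5).
Column's best responses — vs A: B (payoff 6); vs B: A (payoff 6); vs C: B (payoff 1); vs D: A (payoff 5).
The only mutual best response is (A, B); neither player gains by switching there.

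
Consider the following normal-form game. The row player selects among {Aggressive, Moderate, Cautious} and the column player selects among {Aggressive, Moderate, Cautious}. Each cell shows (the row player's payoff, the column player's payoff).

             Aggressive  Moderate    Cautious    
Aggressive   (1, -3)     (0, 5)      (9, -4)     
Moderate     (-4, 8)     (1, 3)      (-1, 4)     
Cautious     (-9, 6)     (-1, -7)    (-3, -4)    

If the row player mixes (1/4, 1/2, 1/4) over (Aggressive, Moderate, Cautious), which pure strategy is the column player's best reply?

The column player's best reply maximizes expected payoff against the mix.
Aggressive: (1/4)·(-3) + (1/2)·8 + (1/4)·6 = 19/4
Moderate: (1/4)·5 + (1/2)·3 + (1/4)·(-7) = 1
Cautious: (1/4)·(-4) + (1/2)·4 + (1/4)·(-4) = 0
Highest expected payoff is 19/4, from Aggressive.

Aggressive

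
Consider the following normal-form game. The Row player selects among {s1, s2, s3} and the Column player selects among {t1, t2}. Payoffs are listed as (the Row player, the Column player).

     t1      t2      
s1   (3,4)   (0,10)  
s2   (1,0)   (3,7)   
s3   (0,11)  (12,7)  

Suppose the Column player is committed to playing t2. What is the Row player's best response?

s3

With the Column player fixed at t2, the Row player's payoffs are: s1 → 0, s2 → 3, s3 → 12.
The maximum is 12, achieved by s3.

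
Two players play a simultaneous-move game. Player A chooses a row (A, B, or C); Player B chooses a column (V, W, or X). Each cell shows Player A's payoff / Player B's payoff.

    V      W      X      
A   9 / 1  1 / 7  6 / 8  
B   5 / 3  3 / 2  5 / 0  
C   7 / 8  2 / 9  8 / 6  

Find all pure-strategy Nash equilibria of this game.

A profile is a Nash equilibrium when each player is best-responding to the other.
Player A's best responses — vs V: A (payoff 9); vs W: B (payoff 3); vs X: C (payoff 8).
Player B's best responses — vs A: X (payoff 8); vs B: V (payoff 3); vs C: W (payoff 9).
No cell has both players best-responding. For instance, Player A's best reply to X is C, but against C Player B prefers W over X.

None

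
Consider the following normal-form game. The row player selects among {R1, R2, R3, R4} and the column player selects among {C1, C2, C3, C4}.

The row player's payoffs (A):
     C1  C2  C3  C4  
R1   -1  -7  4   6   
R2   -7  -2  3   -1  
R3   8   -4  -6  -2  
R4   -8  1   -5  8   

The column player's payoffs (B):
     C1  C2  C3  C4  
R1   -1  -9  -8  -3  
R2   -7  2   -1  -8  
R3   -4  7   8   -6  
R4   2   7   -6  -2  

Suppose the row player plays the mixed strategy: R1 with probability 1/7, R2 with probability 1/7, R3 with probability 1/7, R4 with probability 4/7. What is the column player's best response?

C2

The column player's best reply maximizes expected payoff against the mix.
C1: (1/7)·(-1) + (1/7)·(-7) + (1/7)·(-4) + (4/7)·2 = -4/7
C2: (1/7)·(-9) + (1/7)·2 + (1/7)·7 + (4/7)·7 = 4
C3: (1/7)·(-8) + (1/7)·(-1) + (1/7)·8 + (4/7)·(-6) = -25/7
C4: (1/7)·(-3) + (1/7)·(-8) + (1/7)·(-6) + (4/7)·(-2) = -25/7
Highest expected payoff is 4, from C2.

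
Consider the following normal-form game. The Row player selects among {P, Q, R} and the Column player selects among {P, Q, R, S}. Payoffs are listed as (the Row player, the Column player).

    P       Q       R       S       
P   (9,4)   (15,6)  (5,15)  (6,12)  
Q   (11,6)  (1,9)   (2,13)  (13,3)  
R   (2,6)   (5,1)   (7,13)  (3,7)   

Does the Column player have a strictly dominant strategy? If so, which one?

R

Check whether one of the Column player's strategies beats all alternatives regardless of what the opponent does.
R strictly dominates: vs P: 15 > each of {4, 6, 12}; vs Q: 13 > each of {6, 9, 3}; vs R: 13 > each of {6, 1, 7}.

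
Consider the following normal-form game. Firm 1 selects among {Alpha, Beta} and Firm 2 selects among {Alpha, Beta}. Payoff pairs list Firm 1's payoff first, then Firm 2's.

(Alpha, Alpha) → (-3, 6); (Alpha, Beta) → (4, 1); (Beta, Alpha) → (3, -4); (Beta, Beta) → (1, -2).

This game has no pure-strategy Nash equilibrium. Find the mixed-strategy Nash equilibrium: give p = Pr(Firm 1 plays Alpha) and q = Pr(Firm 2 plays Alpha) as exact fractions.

p = 2/7, q = 1/3

Each player's mixing probability is pinned down by making the *other* player indifferent.
Firm 2 indifferent between Alpha and Beta: p·6 + (1−p)·(-4) = p·1 + (1−p)·(-2) ⟹ (-4) + 10p = (-2) + 3p ⟹ p = 2/7.
Firm 1 indifferent between Alpha and Beta: q·(-3) + (1−q)·4 = q·3 + (1−q)·1 ⟹ 4 + (-7)q = 1 + 2q ⟹ q = 1/3.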